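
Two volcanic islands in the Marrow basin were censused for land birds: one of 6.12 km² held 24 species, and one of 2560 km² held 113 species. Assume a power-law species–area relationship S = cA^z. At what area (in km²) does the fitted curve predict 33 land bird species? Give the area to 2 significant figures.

21 km²

z = ln(113/24) / ln(2560/6.12) = 1.5493 / 6.0362 = 0.2567
c = 24 / 6.12^0.2567 = 24 / 1.592 = 15.08
A = (33/15.08)^(1/0.2567) ⇒ ln A = ln(2.189)/0.2567 = 3.0523
A = e^3.0523 ≈ 21.16 km²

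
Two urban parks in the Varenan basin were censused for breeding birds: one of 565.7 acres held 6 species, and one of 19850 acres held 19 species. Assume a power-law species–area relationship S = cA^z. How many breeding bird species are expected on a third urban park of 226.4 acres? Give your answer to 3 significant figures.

4.46

z = ln(19/6) / ln(19850/565.7) = 1.1527 / 3.5579 = 0.3240
c = 6 / 565.7^0.3240 = 6 / 7.794 = 0.7698
S₃ = 0.7698 × 226.4^0.3240 = 0.7698 × 5.793 ≈ 4.46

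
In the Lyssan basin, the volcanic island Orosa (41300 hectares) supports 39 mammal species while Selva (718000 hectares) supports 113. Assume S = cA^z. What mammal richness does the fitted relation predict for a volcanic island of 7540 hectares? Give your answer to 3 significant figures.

z = ln(113/39) / ln(718000/41300) = 1.0638 / 2.8556 = 0.3725
c = 39 / 41300^0.3725 = 39 / 52.44 = 0.7438
S₃ = 0.7438 × 7540^0.3725 = 0.7438 × 27.83 ≈ 20.7

20.7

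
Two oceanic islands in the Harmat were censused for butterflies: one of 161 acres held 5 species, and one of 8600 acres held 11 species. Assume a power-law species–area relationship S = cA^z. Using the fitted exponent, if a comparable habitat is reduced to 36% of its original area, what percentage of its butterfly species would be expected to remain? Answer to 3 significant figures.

81.7%

z = ln(11/5) / ln(8600/161) = 0.7885 / 3.9781 = 0.1982
S_new/S_old = (A_new/A_old)^z = 0.36^0.1982 = exp(0.1982 × -1.0217) = 0.8167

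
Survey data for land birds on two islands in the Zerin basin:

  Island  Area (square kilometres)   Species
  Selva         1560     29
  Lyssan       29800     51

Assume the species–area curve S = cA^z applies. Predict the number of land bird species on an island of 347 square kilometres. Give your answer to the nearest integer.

z = ln(51/29) / ln(29800/1560) = 0.5645 / 2.9498 = 0.1914
c = 29 / 1560^0.1914 = 29 / 4.084 = 7.101
S₃ = 7.101 × 347^0.1914 = 7.101 × 3.063 ≈ 21.75

22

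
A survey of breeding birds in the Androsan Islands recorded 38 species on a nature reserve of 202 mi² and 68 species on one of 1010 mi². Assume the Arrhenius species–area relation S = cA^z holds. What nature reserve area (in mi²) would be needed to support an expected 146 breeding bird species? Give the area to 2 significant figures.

z = ln(68/38) / ln(1010/202) = 0.5819 / 1.6094 = 0.3616
c = 38 / 202^0.3616 = 38 / 6.816 = 5.575
A = (146/5.575)^(1/0.3616) ⇒ ln A = ln(26.19)/0.3616 = 9.0310
A = e^9.0310 ≈ 8358 mi²

8400 mi²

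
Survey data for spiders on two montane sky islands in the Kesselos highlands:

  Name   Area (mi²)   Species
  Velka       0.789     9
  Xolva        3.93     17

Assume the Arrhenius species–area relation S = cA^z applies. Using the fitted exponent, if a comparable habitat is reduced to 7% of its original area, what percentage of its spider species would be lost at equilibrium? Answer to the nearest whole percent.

z = ln(17/9) / ln(3.93/0.789) = 0.6360 / 1.6056 = 0.3961
S_new/S_old = (A_new/A_old)^z = 0.07^0.3961 = exp(0.3961 × -2.6593) = 0.3488
Fraction lost = 1 − 0.3488 = 0.6512

65%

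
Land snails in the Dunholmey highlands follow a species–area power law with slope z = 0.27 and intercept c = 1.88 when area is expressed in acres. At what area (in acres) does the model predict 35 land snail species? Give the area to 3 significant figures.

35 = 1.88 × A^0.27  ⇒  A^0.27 = 35/1.88 = 18.62
ln A = ln(18.62) / 0.27 = 2.9241 / 0.27 = 10.8299
A = e^10.8299 ≈ 50509 acres

50500 acres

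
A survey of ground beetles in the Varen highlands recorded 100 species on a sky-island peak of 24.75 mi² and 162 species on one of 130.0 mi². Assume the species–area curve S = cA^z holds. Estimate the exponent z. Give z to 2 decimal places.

0.29

Taking logs: ln S = ln c + z ln A, so z = (ln S₂ − ln S₁)/(ln A₂ − ln A₁).
z = ln(162/100) / ln(130/24.75) = ln(1.62) / ln(5.253) = 0.4824 / 1.6587 = 0.2908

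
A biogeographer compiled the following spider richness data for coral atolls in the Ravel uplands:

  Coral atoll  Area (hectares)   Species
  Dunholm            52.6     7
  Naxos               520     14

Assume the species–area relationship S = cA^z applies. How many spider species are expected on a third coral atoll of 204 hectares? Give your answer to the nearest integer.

11

z = ln(14/7) / ln(520/52.6) = 0.6931 / 2.2911 = 0.3025
c = 7 / 52.6^0.3025 = 7 / 3.316 = 2.111
S₃ = 2.111 × 204^0.3025 = 2.111 × 4.997 ≈ 10.55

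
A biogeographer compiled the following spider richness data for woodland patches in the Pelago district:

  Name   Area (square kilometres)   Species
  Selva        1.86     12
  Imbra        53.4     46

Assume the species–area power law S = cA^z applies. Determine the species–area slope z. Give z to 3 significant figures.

Taking logs: ln S = ln c + z ln A, so z = (ln S₂ − ln S₁)/(ln A₂ − ln A₁).
z = ln(46/12) / ln(53.4/1.86) = ln(3.833) / ln(28.71) = 1.3437 / 3.3572 = 0.4003

0.400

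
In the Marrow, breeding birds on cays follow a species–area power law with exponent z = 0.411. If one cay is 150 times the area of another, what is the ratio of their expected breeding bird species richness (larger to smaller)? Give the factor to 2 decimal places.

S₂/S₁ = (A₂/A₁)^z = 150^0.411
ln(S₂/S₁) = 0.411 × ln 150 = 0.411 × 5.0106 = 2.0594
S₂/S₁ = e^2.0594 ≈ 7.841

7.84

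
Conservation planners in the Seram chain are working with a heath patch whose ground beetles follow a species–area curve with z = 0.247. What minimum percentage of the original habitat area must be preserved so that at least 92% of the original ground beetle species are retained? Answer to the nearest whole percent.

Need (A_new/A_old)^0.247 = 0.92, so A_new/A_old = 0.92^(1/0.247) = 0.92^4.049
ln(A_new/A_old) = ln 0.92 / 0.247 = -0.0834 / 0.247 = -0.3376
A_new/A_old = e^-0.3376 ≈ 0.7135

71%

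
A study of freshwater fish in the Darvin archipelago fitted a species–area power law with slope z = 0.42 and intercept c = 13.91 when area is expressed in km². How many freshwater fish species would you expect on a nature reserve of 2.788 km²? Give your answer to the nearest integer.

21 species

S = 13.91 × 2.788^0.42
ln S = ln 13.91 + 0.42 × ln 2.788 = 2.6326 + 0.42 × 1.0253 = 3.0632
S = e^3.0632 ≈ 21.4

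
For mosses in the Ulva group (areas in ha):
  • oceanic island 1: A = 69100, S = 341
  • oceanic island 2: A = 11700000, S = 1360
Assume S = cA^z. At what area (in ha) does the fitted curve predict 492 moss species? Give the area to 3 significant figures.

z = ln(1360/341) / ln(11700000/69100) = 1.3834 / 5.1318 = 0.2696
c = 341 / 69100^0.2696 = 341 / 20.16 = 16.91
A = (492/16.91)^(1/0.2696) ⇒ ln A = ln(29.09)/0.2696 = 12.5033
A = e^12.5033 ≈ 269213 ha

269000 ha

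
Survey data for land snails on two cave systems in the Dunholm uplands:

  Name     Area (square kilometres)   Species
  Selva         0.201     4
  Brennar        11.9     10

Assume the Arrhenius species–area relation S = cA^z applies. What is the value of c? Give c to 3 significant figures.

5.73

z = ln(S₂/S₁) / ln(A₂/A₁) = ln(10/4) / ln(11.9/0.201) = 0.9163 / 4.0810 = 0.2245
c = S₁ / A₁^z = 4 / 0.201^0.2245 = 4 / 0.6975 = 5.735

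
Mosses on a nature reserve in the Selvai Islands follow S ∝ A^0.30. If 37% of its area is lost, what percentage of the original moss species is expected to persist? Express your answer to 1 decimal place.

S_new/S_old = (A_new/A_old)^z = 0.63^0.3
= exp(0.3 × ln 0.63) = exp(0.3 × -0.4620) = exp(-0.1386) ≈ 0.8706

87.1%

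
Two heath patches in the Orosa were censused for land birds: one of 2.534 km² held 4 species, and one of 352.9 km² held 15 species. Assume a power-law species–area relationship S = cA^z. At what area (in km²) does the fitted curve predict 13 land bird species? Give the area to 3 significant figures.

z = ln(15/4) / ln(352.9/2.534) = 1.3218 / 4.9364 = 0.2678
c = 4 / 2.534^0.2678 = 4 / 1.283 = 3.118
A = (13/3.118)^(1/0.2678) ⇒ ln A = ln(4.169)/0.2678 = 5.3317
A = e^5.3317 ≈ 206.8 km²

207 km²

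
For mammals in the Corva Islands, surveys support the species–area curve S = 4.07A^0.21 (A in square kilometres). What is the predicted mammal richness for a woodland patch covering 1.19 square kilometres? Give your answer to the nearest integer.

S = 4.07 × 1.19^0.21
ln S = ln 4.07 + 0.21 × ln 1.19 = 1.4036 + 0.21 × 0.1740 = 1.4402
S = e^1.4402 ≈ 4.221

4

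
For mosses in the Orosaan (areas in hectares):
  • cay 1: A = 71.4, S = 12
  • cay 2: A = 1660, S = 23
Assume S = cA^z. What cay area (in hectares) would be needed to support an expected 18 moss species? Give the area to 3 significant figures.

507 hectares

z = ln(23/12) / ln(1660/71.4) = 0.6506 / 3.1463 = 0.2068
c = 12 / 71.4^0.2068 = 12 / 2.417 = 4.964
A = (18/4.964)^(1/0.2068) ⇒ ln A = ln(3.626)/0.2068 = 6.2291
A = e^6.2291 ≈ 507.3 hectares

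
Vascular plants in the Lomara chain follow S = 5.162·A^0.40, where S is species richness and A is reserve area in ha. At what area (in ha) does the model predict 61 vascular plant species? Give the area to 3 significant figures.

61 = 5.162 × A^0.4  ⇒  A^0.4 = 61/5.162 = 11.82
ln A = ln(11.82) / 0.4 = 2.4695 / 0.4 = 6.1739
A = e^6.1739 ≈ 480 ha

480 ha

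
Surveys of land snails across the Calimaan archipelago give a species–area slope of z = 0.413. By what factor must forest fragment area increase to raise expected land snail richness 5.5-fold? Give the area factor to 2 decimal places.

(A₂/A₁)^0.413 = 5.5, so A₂/A₁ = 5.5^(1/0.413) = 5.5^2.421
ln(A₂/A₁) = ln 5.5 / 0.413 = 1.7047 / 0.413 = 4.1277
A₂/A₁ = e^4.1277 ≈ 62.04

62.04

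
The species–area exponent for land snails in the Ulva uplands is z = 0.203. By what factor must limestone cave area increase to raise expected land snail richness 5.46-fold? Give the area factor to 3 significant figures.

4280

(A₂/A₁)^0.203 = 5.46, so A₂/A₁ = 5.46^(1/0.203) = 5.46^4.926
ln(A₂/A₁) = ln 5.46 / 0.203 = 1.6974 / 0.203 = 8.3618
A₂/A₁ = e^8.3618 ≈ 4280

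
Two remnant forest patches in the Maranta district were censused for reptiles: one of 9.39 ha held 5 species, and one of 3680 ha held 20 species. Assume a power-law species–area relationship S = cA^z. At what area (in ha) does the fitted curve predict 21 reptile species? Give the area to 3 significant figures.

4540 ha

z = ln(20/5) / ln(3680/9.39) = 1.3863 / 5.9710 = 0.2322
c = 5 / 9.39^0.2322 = 5 / 1.682 = 2.973
A = (21/2.973)^(1/0.2322) ⇒ ln A = ln(7.064)/0.2322 = 8.4208
A = e^8.4208 ≈ 4541 ha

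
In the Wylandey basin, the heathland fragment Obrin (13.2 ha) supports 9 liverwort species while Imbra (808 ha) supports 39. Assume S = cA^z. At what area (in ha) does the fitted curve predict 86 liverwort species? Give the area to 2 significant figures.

z = ln(39/9) / ln(808/13.2) = 1.4663 / 4.1143 = 0.3564
c = 9 / 13.2^0.3564 = 9 / 2.508 = 3.588
A = (86/3.588)^(1/0.3564) ⇒ ln A = ln(23.97)/0.3564 = 8.9134
A = e^8.9134 ≈ 7431 ha

7400 ha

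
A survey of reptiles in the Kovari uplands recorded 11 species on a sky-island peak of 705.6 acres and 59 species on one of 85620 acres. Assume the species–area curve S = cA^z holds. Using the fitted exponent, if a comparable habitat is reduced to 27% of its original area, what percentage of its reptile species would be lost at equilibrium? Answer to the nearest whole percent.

z = ln(59/11) / ln(85620/705.6) = 1.6796 / 4.7986 = 0.3500
S_new/S_old = (A_new/A_old)^z = 0.27^0.3500 = exp(0.3500 × -1.3093) = 0.6324
Fraction lost = 1 − 0.6324 = 0.3676

37%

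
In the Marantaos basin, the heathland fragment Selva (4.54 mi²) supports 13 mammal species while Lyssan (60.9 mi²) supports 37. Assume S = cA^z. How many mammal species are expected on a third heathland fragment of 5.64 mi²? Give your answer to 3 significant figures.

14.2

z = ln(37/13) / ln(60.9/4.54) = 1.0460 / 2.5963 = 0.4029
c = 13 / 4.54^0.4029 = 13 / 1.84 = 7.067
S₃ = 7.067 × 5.64^0.4029 = 7.067 × 2.008 ≈ 14.19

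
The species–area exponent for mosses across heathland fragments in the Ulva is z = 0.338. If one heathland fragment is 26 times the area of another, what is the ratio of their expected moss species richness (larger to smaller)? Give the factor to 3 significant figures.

3.01

S₂/S₁ = (A₂/A₁)^z = 26^0.338
ln(S₂/S₁) = 0.338 × ln 26 = 0.338 × 3.2581 = 1.1012
S₂/S₁ = e^1.1012 ≈ 3.008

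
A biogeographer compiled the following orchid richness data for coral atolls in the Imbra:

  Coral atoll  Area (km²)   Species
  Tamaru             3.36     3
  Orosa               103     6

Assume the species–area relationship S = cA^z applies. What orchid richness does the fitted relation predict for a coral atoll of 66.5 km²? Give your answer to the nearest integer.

5

z = ln(6/3) / ln(103/3.36) = 0.6931 / 3.4228 = 0.2025
c = 3 / 3.36^0.2025 = 3 / 1.278 = 2.347
S₃ = 2.347 × 66.5^0.2025 = 2.347 × 2.34 ≈ 5.491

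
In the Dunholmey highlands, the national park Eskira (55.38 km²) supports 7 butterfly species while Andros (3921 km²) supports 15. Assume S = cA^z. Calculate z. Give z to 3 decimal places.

Taking logs: ln S = ln c + z ln A, so z = (ln S₂ − ln S₁)/(ln A₂ − ln A₁).
z = ln(15/7) / ln(3921/55.38) = ln(2.143) / ln(70.8) = 0.7621 / 4.2599 = 0.1789

0.179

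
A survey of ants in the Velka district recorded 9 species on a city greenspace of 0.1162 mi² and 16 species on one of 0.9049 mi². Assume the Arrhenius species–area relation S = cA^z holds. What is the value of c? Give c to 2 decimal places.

16.45

z = ln(S₂/S₁) / ln(A₂/A₁) = ln(16/9) / ln(0.9049/0.1162) = 0.5754 / 2.0525 = 0.2803
c = S₁ / A₁^z = 9 / 0.1162^0.2803 = 9 / 0.547 = 16.45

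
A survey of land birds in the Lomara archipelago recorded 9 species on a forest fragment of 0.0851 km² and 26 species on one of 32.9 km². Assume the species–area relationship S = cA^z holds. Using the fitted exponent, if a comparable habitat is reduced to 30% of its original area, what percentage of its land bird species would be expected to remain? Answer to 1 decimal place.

80.7%

z = ln(26/9) / ln(32.9/0.0851) = 1.0609 / 5.9574 = 0.1781
S_new/S_old = (A_new/A_old)^z = 0.3^0.1781 = exp(0.1781 × -1.2040) = 0.807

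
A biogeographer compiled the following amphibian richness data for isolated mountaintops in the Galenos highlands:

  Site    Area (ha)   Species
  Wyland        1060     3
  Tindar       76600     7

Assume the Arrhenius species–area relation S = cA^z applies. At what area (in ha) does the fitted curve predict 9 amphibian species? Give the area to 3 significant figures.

z = ln(7/3) / ln(76600/1060) = 0.8473 / 4.2803 = 0.1980
c = 3 / 1060^0.1980 = 3 / 3.971 = 0.7555
A = (9/0.7555)^(1/0.1980) ⇒ ln A = ln(11.91)/0.1980 = 12.5159
A = e^12.5159 ≈ 272645 ha

273000 ha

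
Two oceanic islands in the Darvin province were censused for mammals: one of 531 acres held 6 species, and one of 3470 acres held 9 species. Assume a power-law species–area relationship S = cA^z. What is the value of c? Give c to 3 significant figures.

1.55

z = ln(S₂/S₁) / ln(A₂/A₁) = ln(9/6) / ln(3470/531) = 0.4055 / 1.8771 = 0.2160
c = S₁ / A₁^z = 6 / 531^0.2160 = 6 / 3.878 = 1.547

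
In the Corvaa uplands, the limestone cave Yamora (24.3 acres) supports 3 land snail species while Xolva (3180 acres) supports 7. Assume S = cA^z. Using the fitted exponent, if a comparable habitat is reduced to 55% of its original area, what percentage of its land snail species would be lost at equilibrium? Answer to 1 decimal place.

z = ln(7/3) / ln(3180/24.3) = 0.8473 / 4.8742 = 0.1738
S_new/S_old = (A_new/A_old)^z = 0.55^0.1738 = exp(0.1738 × -0.5978) = 0.9013
Fraction lost = 1 − 0.9013 = 0.09871

9.9%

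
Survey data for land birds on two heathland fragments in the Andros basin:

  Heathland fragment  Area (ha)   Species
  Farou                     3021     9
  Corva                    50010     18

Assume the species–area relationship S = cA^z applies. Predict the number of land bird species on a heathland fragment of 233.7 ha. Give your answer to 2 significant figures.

z = ln(18/9) / ln(50010/3021) = 0.6931 / 2.8066 = 0.2470
c = 9 / 3021^0.2470 = 9 / 7.236 = 1.244
S₃ = 1.244 × 233.7^0.2470 = 1.244 × 3.846 ≈ 4.783

4.8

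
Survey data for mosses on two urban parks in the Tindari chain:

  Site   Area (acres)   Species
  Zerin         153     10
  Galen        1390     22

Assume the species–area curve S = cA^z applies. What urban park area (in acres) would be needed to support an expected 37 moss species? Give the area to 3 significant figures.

5960 acres

z = ln(22/10) / ln(1390/153) = 0.7885 / 2.2066 = 0.3573
c = 10 / 153^0.3573 = 10 / 6.034 = 1.657
A = (37/1.657)^(1/0.3573) ⇒ ln A = ln(22.33)/0.3573 = 8.6920
A = e^8.6920 ≈ 5955 acres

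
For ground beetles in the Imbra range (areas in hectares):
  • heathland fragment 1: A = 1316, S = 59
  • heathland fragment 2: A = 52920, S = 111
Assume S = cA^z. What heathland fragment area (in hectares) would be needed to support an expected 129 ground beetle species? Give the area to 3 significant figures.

z = ln(111/59) / ln(52920/1316) = 0.6320 / 3.6942 = 0.1711
c = 59 / 1316^0.1711 = 59 / 3.417 = 17.27
A = (129/17.27)^(1/0.1711) ⇒ ln A = ln(7.471)/0.1711 = 11.7550
A = e^11.7550 ≈ 127386 hectares

127000 hectares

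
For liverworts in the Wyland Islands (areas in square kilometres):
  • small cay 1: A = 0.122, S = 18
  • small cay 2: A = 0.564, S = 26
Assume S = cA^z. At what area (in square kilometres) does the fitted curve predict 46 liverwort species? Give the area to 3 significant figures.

z = ln(26/18) / ln(0.564/0.122) = 0.3677 / 1.5310 = 0.2402
c = 18 / 0.122^0.2402 = 18 / 0.6033 = 29.83
A = (46/29.83)^(1/0.2402) ⇒ ln A = ln(1.542)/0.2402 = 1.8028
A = e^1.8028 ≈ 6.066 square kilometres

6.07 square kilometres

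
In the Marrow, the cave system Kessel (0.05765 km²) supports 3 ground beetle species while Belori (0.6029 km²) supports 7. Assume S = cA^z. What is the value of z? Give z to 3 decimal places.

0.361

Taking logs: ln S = ln c + z ln A, so z = (ln S₂ − ln S₁)/(ln A₂ − ln A₁).
z = ln(7/3) / ln(0.6029/0.05765) = ln(2.333) / ln(10.46) = 0.8473 / 2.3474 = 0.3610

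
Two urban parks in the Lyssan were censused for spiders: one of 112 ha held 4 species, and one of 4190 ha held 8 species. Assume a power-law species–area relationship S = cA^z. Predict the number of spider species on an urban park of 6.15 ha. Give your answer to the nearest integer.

2

z = ln(8/4) / ln(4190/112) = 0.6931 / 3.6220 = 0.1914
c = 4 / 112^0.1914 = 4 / 2.467 = 1.621
S₃ = 1.621 × 6.15^0.1914 = 1.621 × 1.416 ≈ 2.295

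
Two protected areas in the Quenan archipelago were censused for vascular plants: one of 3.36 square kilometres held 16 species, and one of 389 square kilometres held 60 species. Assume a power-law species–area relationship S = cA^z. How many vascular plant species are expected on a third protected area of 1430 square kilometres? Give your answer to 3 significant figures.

z = ln(60/16) / ln(389/3.36) = 1.3218 / 4.7516 = 0.2782
c = 16 / 3.36^0.2782 = 16 / 1.401 = 11.42
S₃ = 11.42 × 1430^0.2782 = 11.42 × 7.546 ≈ 86.18

86.2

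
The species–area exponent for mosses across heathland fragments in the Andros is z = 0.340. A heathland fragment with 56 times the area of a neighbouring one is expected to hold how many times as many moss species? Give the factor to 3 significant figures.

S₂/S₁ = (A₂/A₁)^z = 56^0.34
ln(S₂/S₁) = 0.34 × ln 56 = 0.34 × 4.0254 = 1.3686
S₂/S₁ = e^1.3686 ≈ 3.93

3.93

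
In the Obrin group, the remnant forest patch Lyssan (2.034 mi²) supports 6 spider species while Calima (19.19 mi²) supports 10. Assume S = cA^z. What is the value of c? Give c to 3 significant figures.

z = ln(S₂/S₁) / ln(A₂/A₁) = ln(10/6) / ln(19.19/2.034) = 0.5108 / 2.2444 = 0.2276
c = S₁ / A₁^z = 6 / 2.034^0.2276 = 6 / 1.175 = 5.105

5.10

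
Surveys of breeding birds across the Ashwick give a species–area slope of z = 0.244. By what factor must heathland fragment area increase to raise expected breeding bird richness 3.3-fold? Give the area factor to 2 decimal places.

133.37

(A₂/A₁)^0.244 = 3.3, so A₂/A₁ = 3.3^(1/0.244) = 3.3^4.098
ln(A₂/A₁) = ln 3.3 / 0.244 = 1.1939 / 0.244 = 4.8931
A₂/A₁ = e^4.8931 ≈ 133.4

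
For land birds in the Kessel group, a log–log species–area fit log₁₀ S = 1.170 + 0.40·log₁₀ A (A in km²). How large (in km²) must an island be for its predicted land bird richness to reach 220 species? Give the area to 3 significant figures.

853 km²

220 = 14.79 × A^0.4  ⇒  A^0.4 = 220/14.79 = 14.87
ln A = ln(14.87) / 0.4 = 2.6996 / 0.4 = 6.7490
A = e^6.7490 ≈ 853.2 km²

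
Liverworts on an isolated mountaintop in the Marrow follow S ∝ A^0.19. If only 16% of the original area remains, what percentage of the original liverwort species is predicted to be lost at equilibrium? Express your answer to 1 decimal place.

S_new/S_old = (A_new/A_old)^z = 0.16^0.19
= exp(0.19 × ln 0.16) = exp(0.19 × -1.8326) = exp(-0.3482) ≈ 0.706
Fraction lost = 1 − 0.706 = 0.294

29.4%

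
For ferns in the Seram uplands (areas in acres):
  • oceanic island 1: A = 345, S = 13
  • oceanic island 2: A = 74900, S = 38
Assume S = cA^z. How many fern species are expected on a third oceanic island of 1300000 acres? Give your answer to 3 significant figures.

z = ln(38/13) / ln(74900/345) = 1.0726 / 5.3804 = 0.1994
c = 13 / 345^0.1994 = 13 / 3.206 = 4.055
S₃ = 4.055 × 1300000^0.1994 = 4.055 × 16.55 ≈ 67.13

67.1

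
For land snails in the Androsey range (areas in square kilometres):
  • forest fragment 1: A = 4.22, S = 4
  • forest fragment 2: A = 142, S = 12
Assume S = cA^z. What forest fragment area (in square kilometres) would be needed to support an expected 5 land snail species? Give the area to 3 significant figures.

8.62 square kilometres

z = ln(12/4) / ln(142/4.22) = 1.0986 / 3.5160 = 0.3125
c = 4 / 4.22^0.3125 = 4 / 1.568 = 2.551
A = (5/2.551)^(1/0.3125) ⇒ ln A = ln(1.96)/0.3125 = 2.1540
A = e^2.1540 ≈ 8.619 square kilometres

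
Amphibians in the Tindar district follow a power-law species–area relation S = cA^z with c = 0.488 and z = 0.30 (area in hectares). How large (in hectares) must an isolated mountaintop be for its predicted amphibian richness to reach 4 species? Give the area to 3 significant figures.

4 = 0.488 × A^0.3  ⇒  A^0.3 = 4/0.488 = 8.197
ln A = ln(8.197) / 0.3 = 2.1037 / 0.3 = 7.0124
A = e^7.0124 ≈ 1110 hectares

1110 hectares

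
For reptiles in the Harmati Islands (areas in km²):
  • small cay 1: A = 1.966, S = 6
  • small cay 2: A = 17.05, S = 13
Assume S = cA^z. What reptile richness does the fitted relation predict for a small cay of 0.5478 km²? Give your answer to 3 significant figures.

z = ln(13/6) / ln(17.05/1.966) = 0.7732 / 2.1601 = 0.3579
c = 6 / 1.966^0.3579 = 6 / 1.274 = 4.711
S₃ = 4.711 × 0.5478^0.3579 = 4.711 × 0.8062 ≈ 3.798

3.80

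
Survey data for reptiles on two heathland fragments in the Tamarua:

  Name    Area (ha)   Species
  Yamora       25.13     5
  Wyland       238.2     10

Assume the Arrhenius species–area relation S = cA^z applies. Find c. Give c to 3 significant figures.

z = ln(S₂/S₁) / ln(A₂/A₁) = ln(10/5) / ln(238.2/25.13) = 0.6931 / 2.2490 = 0.3082
c = S₁ / A₁^z = 5 / 25.13^0.3082 = 5 / 2.701 = 1.851

1.85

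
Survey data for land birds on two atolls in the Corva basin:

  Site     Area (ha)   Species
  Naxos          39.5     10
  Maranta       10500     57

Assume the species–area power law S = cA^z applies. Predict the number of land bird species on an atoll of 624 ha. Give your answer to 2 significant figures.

24

z = ln(57/10) / ln(10500/39.5) = 1.7405 / 5.5828 = 0.3118
c = 10 / 39.5^0.3118 = 10 / 3.146 = 3.179
S₃ = 3.179 × 624^0.3118 = 3.179 × 7.437 ≈ 23.64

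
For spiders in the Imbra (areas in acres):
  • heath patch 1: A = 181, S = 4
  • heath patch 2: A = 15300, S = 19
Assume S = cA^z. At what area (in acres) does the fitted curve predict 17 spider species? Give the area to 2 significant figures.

z = ln(19/4) / ln(15300/181) = 1.5581 / 4.4371 = 0.3512
c = 4 / 181^0.3512 = 4 / 6.206 = 0.6445
A = (17/0.6445)^(1/0.3512) ⇒ ln A = ln(26.38)/0.3512 = 9.3189
A = e^9.3189 ≈ 11146 acres

11000 acres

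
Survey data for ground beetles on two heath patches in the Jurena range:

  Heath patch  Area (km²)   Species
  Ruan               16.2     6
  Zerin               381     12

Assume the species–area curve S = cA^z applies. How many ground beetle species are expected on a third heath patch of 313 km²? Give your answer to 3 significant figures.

z = ln(12/6) / ln(381/16.2) = 0.6931 / 3.1578 = 0.2195
c = 6 / 16.2^0.2195 = 6 / 1.843 = 3.256
S₃ = 3.256 × 313^0.2195 = 3.256 × 3.53 ≈ 11.49

11.5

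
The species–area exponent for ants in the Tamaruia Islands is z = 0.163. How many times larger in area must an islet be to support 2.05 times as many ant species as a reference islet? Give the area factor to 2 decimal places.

(A₂/A₁)^0.163 = 2.05, so A₂/A₁ = 2.05^(1/0.163) = 2.05^6.135
ln(A₂/A₁) = ln 2.05 / 0.163 = 0.7178 / 0.163 = 4.4039
A₂/A₁ = e^4.4039 ≈ 81.77

81.77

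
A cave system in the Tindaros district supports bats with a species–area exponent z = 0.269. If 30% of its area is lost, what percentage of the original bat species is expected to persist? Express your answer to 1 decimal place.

S_new/S_old = (A_new/A_old)^z = 0.7^0.269
= exp(0.269 × ln 0.7) = exp(0.269 × -0.3567) = exp(-0.0959) ≈ 0.9085

90.9%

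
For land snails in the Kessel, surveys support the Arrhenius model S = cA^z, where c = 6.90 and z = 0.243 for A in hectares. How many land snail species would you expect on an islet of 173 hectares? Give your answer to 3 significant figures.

24.1

S = 6.9 × 173^0.243 = 6.9 × 3.498 ≈ 24.14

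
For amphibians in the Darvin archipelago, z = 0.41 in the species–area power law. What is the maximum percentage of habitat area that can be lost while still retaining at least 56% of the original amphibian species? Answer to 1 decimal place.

Need (A_new/A_old)^0.41 = 0.56, so A_new/A_old = 0.56^(1/0.41) = 0.56^2.439
ln(A_new/A_old) = ln 0.56 / 0.41 = -0.5798 / 0.41 = -1.4142
A_new/A_old = e^-1.4142 ≈ 0.2431
Fraction that can be lost = 1 − 0.2431 = 0.7569

75.7%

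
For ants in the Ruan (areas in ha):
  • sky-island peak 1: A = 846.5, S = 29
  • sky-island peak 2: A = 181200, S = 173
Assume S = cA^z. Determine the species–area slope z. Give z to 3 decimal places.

0.333

Taking logs: ln S = ln c + z ln A, so z = (ln S₂ − ln S₁)/(ln A₂ − ln A₁).
z = ln(173/29) / ln(181200/846.5) = ln(5.966) / ln(214.1) = 1.7860 / 5.3662 = 0.3328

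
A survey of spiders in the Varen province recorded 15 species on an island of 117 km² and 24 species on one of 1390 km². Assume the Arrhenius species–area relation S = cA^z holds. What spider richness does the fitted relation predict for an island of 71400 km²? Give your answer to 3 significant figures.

50.7

z = ln(24/15) / ln(1390/117) = 0.4700 / 2.4749 = 0.1899
c = 15 / 117^0.1899 = 15 / 2.47 = 6.072
S₃ = 6.072 × 71400^0.1899 = 6.072 × 8.351 ≈ 50.71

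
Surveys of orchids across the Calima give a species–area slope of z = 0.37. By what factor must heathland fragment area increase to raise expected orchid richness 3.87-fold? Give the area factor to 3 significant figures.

38.8

(A₂/A₁)^0.37 = 3.87, so A₂/A₁ = 3.87^(1/0.37) = 3.87^2.703
ln(A₂/A₁) = ln 3.87 / 0.37 = 1.3533 / 0.37 = 3.6574
A₂/A₁ = e^3.6574 ≈ 38.76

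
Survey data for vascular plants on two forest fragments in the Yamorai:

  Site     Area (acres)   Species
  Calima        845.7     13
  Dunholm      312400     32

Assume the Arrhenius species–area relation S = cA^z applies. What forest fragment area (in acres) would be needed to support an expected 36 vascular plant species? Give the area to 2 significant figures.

680000 acres

z = ln(32/13) / ln(312400/845.7) = 0.9008 / 5.9119 = 0.1524
c = 13 / 845.7^0.1524 = 13 / 2.793 = 4.655
A = (36/4.655)^(1/0.1524) ⇒ ln A = ln(7.734)/0.1524 = 13.4251
A = e^13.4251 ≈ 676746 acres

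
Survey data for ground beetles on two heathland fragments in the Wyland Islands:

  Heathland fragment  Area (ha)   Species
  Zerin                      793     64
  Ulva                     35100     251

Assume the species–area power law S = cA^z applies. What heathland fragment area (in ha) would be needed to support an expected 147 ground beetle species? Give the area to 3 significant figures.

z = ln(251/64) / ln(35100/793) = 1.3666 / 3.7901 = 0.3606
c = 64 / 793^0.3606 = 64 / 11.1 = 5.765
A = (147/5.765)^(1/0.3606) ⇒ ln A = ln(25.5)/0.3606 = 8.9821
A = e^8.9821 ≈ 7959 ha

7960 ha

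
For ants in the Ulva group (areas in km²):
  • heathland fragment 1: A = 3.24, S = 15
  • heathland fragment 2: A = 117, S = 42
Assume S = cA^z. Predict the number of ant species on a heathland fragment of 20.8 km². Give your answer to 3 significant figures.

z = ln(42/15) / ln(117/3.24) = 1.0296 / 3.5866 = 0.2871
c = 15 / 3.24^0.2871 = 15 / 1.401 = 10.7
S₃ = 10.7 × 20.8^0.2871 = 10.7 × 2.39 ≈ 25.58

25.6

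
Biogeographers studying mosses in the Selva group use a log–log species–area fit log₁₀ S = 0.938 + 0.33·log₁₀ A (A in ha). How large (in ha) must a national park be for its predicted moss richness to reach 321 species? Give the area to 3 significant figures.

56600 ha

321 = 8.67 × A^0.33  ⇒  A^0.33 = 321/8.67 = 37.03
ln A = ln(37.03) / 0.33 = 3.6116 / 0.33 = 10.9443
A = e^10.9443 ≈ 56630 ha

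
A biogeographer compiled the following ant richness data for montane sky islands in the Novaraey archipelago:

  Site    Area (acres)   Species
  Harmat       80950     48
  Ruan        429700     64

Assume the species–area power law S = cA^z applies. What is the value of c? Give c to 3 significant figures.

6.84

z = ln(S₂/S₁) / ln(A₂/A₁) = ln(64/48) / ln(429700/80950) = 0.2877 / 1.6693 = 0.1723
c = S₁ / A₁^z = 48 / 80950^0.1723 = 48 / 7.013 = 6.845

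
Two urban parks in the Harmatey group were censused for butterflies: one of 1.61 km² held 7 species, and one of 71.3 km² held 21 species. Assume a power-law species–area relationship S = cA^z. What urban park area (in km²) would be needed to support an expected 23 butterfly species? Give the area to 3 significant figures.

z = ln(21/7) / ln(71.3/1.61) = 1.0986 / 3.7907 = 0.2898
c = 7 / 1.61^0.2898 = 7 / 1.148 = 6.098
A = (23/6.098)^(1/0.2898) ⇒ ln A = ln(3.772)/0.2898 = 4.5808
A = e^4.5808 ≈ 97.59 km²

97.6 km²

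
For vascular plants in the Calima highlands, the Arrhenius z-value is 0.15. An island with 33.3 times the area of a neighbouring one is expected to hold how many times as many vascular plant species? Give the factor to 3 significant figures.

S₂/S₁ = (A₂/A₁)^z = 33.3^0.15
ln(S₂/S₁) = 0.15 × ln 33.3 = 0.15 × 3.5056 = 0.5258
S₂/S₁ = e^0.5258 ≈ 1.692

1.69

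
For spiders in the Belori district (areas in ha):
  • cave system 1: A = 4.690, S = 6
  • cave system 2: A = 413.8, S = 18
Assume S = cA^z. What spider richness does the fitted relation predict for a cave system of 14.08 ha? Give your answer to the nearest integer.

8

z = ln(18/6) / ln(413.8/4.69) = 1.0986 / 4.4800 = 0.2452
c = 6 / 4.69^0.2452 = 6 / 1.461 = 4.107
S₃ = 4.107 × 14.08^0.2452 = 4.107 × 1.913 ≈ 7.857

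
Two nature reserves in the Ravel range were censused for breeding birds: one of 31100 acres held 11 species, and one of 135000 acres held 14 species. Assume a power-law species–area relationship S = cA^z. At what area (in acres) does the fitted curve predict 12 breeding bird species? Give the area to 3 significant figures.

52800 acres

z = ln(14/11) / ln(135000/31100) = 0.2412 / 1.4681 = 0.1643
c = 11 / 31100^0.1643 = 11 / 5.471 = 2.011
A = (12/2.011)^(1/0.1643) ⇒ ln A = ln(5.968)/0.1643 = 10.8746
A = e^10.8746 ≈ 52820 acres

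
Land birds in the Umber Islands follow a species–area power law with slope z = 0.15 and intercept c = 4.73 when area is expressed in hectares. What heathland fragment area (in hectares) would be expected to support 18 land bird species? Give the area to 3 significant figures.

7400 hectares

18 = 4.73 × A^0.15  ⇒  A^0.15 = 18/4.73 = 3.805
ln A = ln(3.805) / 0.15 = 1.3364 / 0.15 = 8.9096
A = e^8.9096 ≈ 7403 hectares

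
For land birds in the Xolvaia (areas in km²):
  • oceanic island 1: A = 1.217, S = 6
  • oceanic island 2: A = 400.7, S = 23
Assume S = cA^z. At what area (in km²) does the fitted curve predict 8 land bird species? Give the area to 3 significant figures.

4.21 km²

z = ln(23/6) / ln(400.7/1.217) = 1.3437 / 5.7968 = 0.2318
c = 6 / 1.217^0.2318 = 6 / 1.047 = 5.733
A = (8/5.733)^(1/0.2318) ⇒ ln A = ln(1.395)/0.2318 = 1.4374
A = e^1.4374 ≈ 4.21 km²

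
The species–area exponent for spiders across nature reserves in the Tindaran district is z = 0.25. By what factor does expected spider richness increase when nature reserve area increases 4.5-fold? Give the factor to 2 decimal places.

1.46

S₂/S₁ = (A₂/A₁)^z = 4.5^0.25
ln(S₂/S₁) = 0.25 × ln 4.5 = 0.25 × 1.5041 = 0.3760
S₂/S₁ = e^0.3760 ≈ 1.456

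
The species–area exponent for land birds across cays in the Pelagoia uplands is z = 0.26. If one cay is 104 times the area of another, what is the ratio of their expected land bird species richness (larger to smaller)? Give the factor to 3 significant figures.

S₂/S₁ = (A₂/A₁)^z = 104^0.26
ln(S₂/S₁) = 0.26 × ln 104 = 0.26 × 4.6444 = 1.2075
S₂/S₁ = e^1.2075 ≈ 3.345

3.35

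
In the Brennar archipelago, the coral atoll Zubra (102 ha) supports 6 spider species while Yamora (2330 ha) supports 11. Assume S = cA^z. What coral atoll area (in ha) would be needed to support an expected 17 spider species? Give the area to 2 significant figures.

22000 ha

z = ln(11/6) / ln(2330/102) = 0.6061 / 3.1287 = 0.1937
c = 6 / 102^0.1937 = 6 / 2.45 = 2.449
A = (17/2.449)^(1/0.1937) ⇒ ln A = ln(6.941)/0.1937 = 10.0006
A = e^10.0006 ≈ 22039 ha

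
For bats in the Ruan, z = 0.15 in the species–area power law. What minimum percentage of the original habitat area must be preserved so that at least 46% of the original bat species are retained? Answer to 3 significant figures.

Need (A_new/A_old)^0.15 = 0.46, so A_new/A_old = 0.46^(1/0.15) = 0.46^6.667
ln(A_new/A_old) = ln 0.46 / 0.15 = -0.7765 / 0.15 = -5.1769
A_new/A_old = e^-5.1769 ≈ 0.005646

0.565%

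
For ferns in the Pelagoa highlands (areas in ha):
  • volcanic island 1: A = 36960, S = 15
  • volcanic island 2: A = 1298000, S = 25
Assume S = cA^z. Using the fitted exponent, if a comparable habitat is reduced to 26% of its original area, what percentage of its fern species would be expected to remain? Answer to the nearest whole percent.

z = ln(25/15) / ln(1298000/36960) = 0.5108 / 3.5587 = 0.1435
S_new/S_old = (A_new/A_old)^z = 0.26^0.1435 = exp(0.1435 × -1.3471) = 0.8242

82%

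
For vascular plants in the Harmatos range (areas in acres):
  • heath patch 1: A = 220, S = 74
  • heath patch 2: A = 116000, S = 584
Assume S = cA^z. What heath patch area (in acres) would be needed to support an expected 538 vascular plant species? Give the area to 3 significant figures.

90400 acres

z = ln(584/74) / ln(116000/220) = 2.0658 / 6.2677 = 0.3296
c = 74 / 220^0.3296 = 74 / 5.916 = 12.51
A = (538/12.51)^(1/0.3296) ⇒ ln A = ln(43.01)/0.3296 = 11.4124
A = e^11.4124 ≈ 90439 acres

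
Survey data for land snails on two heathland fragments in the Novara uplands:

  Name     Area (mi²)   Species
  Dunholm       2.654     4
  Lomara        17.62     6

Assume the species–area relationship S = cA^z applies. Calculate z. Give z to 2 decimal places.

Taking logs: ln S = ln c + z ln A, so z = (ln S₂ − ln S₁)/(ln A₂ − ln A₁).
z = ln(6/4) / ln(17.62/2.654) = ln(1.5) / ln(6.639) = 0.4055 / 1.8930 = 0.2142

0.21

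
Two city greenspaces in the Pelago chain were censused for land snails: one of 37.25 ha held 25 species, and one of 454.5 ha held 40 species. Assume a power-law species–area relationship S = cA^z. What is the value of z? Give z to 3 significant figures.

0.188

Taking logs: ln S = ln c + z ln A, so z = (ln S₂ − ln S₁)/(ln A₂ − ln A₁).
z = ln(40/25) / ln(454.5/37.25) = ln(1.6) / ln(12.2) = 0.4700 / 2.5015 = 0.1879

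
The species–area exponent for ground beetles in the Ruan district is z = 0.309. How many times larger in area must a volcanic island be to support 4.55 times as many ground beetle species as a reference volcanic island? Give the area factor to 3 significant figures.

(A₂/A₁)^0.309 = 4.55, so A₂/A₁ = 4.55^(1/0.309) = 4.55^3.236
ln(A₂/A₁) = ln 4.55 / 0.309 = 1.5151 / 0.309 = 4.9033
A₂/A₁ = e^4.9033 ≈ 134.7

135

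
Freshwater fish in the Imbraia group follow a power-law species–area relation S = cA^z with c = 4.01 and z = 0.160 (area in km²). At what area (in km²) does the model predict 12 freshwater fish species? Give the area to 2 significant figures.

12 = 4.01 × A^0.16  ⇒  A^0.16 = 12/4.01 = 2.993
ln A = ln(2.993) / 0.16 = 1.0961 / 0.16 = 6.8507
A = e^6.8507 ≈ 944.6 km²

940 km²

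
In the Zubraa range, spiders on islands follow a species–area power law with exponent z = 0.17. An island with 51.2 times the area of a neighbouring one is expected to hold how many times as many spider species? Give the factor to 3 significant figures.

S₂/S₁ = (A₂/A₁)^z = 51.2^0.17
ln(S₂/S₁) = 0.17 × ln 51.2 = 0.17 × 3.9357 = 0.6691
S₂/S₁ = e^0.6691 ≈ 1.952

1.95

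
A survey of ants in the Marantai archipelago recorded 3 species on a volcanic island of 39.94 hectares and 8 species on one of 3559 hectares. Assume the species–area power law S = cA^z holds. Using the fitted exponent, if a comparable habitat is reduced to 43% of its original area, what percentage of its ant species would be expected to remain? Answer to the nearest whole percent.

83%

z = ln(8/3) / ln(3559/39.94) = 0.9808 / 4.4899 = 0.2185
S_new/S_old = (A_new/A_old)^z = 0.43^0.2185 = exp(0.2185 × -0.8440) = 0.8316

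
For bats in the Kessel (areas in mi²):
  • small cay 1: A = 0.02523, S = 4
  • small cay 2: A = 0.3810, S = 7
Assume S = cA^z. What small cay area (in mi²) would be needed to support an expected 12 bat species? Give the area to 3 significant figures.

z = ln(7/4) / ln(0.381/0.02523) = 0.5596 / 2.7148 = 0.2061
c = 4 / 0.02523^0.2061 = 4 / 0.4684 = 8.541
A = (12/8.541)^(1/0.2061) ⇒ ln A = ln(1.405)/0.2061 = 1.6498
A = e^1.6498 ≈ 5.206 mi²

5.21 mi²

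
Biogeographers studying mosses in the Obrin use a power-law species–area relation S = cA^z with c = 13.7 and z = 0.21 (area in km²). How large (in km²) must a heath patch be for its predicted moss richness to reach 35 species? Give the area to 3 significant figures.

87.0 km²

35 = 13.7 × A^0.21  ⇒  A^0.21 = 35/13.7 = 2.555
ln A = ln(2.555) / 0.21 = 0.9380 / 0.21 = 4.4664
A = e^4.4664 ≈ 87.05 km²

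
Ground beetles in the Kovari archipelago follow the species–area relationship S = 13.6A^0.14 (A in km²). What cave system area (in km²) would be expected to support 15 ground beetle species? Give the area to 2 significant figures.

2.0 km²

15 = 13.6 × A^0.14  ⇒  A^0.14 = 15/13.6 = 1.103
ln A = ln(1.103) / 0.14 = 0.0980 / 0.14 = 0.6999
A = e^0.6999 ≈ 2.013 km²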